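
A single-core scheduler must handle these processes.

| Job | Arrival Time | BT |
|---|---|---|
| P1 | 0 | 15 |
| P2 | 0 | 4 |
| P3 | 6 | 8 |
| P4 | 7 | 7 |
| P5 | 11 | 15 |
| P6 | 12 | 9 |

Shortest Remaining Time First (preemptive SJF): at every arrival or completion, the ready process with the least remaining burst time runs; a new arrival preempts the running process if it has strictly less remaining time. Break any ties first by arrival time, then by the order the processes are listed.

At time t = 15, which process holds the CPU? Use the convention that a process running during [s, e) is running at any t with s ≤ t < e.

P4

Timeline: | P2 0-4 | P1 4-6 | P3 6-14 | P4 14-21 | P6 21-30 | P1 30-43 | P5 43-58 |
Completion: P1=43  P2=4  P3=14  P4=21  P5=58  P6=30
Turnaround (C−A): P1=43  P2=4  P3=8  P4=14  P5=47  P6=18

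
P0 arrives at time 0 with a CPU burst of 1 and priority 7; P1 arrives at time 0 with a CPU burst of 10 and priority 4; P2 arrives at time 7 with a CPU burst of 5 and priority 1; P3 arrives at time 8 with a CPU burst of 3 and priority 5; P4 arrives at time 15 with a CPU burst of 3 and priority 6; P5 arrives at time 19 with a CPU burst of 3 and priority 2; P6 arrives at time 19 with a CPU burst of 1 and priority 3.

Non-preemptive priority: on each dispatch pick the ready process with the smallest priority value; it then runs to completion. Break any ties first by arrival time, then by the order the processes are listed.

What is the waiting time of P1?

Schedule: | P1 0-10 | P2 10-15 | P3 15-18 | P4 18-21 | P5 21-24 | P6 24-25 | P0 25-26 |
Completion: P0=26  P1=10  P2=15  P3=18  P4=21  P5=24  P6=25
Turnaround (C−A): P0=26  P1=10  P2=8  P3=10  P4=6  P5=5  P6=6
Waiting(P1) = turnaround − burst = 10 − 10 = 0

0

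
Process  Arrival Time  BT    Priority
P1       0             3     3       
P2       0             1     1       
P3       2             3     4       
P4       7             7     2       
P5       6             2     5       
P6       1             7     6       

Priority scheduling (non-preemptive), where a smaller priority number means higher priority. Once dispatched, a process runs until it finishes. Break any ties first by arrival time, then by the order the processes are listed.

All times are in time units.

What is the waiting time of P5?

Timeline: | P2 0-1 | P1 1-4 | P3 4-7 | P4 7-14 | P5 14-16 | P6 16-23 |
Completion: P1=4  P2=1  P3=7  P4=14  P5=16  P6=23
Waiting(P5) = turnaround − burst = 10 − 2 = 8

8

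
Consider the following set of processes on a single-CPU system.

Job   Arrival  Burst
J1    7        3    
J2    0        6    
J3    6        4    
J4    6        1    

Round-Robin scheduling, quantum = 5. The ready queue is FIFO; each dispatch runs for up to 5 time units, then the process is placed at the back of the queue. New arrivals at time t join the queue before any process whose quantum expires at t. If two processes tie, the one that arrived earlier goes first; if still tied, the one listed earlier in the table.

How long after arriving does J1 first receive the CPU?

4

Gantt: | J2 0-6 | J3 6-10 | J4 10-11 | J1 11-14 |
Completion: J1=14  J2=6  J3=10  J4=11
Turnaround (C−A): J1=7  J2=6  J3=4  J4=5
Response(J1) = first start − arrival = 11 − 7 = 4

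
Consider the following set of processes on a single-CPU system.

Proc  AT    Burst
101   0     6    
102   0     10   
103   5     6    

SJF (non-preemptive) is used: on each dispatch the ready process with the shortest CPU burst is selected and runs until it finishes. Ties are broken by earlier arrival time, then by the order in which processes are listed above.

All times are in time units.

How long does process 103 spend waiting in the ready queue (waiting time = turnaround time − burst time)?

Schedule: | 101 0-6 | 103 6-12 | 102 12-22 |
Completion: 101=6  102=22  103=12
Turnaround (C−A): 101=6  102=22  103=7
Waiting(103) = turnaround − burst = 7 − 6 = 1

1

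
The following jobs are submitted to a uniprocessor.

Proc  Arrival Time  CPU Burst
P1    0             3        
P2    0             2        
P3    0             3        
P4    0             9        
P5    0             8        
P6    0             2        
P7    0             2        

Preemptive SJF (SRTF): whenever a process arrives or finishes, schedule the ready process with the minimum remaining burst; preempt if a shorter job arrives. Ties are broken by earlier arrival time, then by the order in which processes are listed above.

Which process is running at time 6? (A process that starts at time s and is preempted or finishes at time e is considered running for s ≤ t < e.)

Schedule: | P2 0-2 | P6 2-4 | P7 4-6 | P1 6-9 | P3 9-12 | P5 12-20 | P4 20-29 |
Completion: P1=9  P2=2  P3=12  P4=29  P5=20  P6=4  P7=6
Turnaround (C−A): P1=9  P2=2  P3=12  P4=29  P5=20  P6=4  P7=6

P1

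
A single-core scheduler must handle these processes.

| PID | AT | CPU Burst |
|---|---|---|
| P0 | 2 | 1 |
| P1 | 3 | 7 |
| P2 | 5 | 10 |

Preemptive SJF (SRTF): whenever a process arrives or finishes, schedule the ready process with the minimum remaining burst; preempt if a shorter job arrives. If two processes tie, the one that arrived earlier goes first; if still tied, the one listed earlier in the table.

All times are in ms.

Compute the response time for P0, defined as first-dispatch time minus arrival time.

0

Timeline: | idle 0-2 | P0 2-3 | P1 3-10 | P2 10-20 |
Completion: P0=3  P1=10  P2=20
Turnaround (C−A): P0=1  P1=7  P2=15
Response(P0) = first start − arrival = 2 − 2 = 0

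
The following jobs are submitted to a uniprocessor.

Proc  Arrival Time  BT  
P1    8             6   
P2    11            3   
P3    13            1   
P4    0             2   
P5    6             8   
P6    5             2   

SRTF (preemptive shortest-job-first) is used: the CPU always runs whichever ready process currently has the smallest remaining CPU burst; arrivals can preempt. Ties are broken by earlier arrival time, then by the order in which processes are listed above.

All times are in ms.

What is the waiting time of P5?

Timeline: | P4 0-2 | idle 2-5 | P6 5-7 | P5 7-8 | P1 8-14 | P3 14-15 | P2 15-18 | P5 18-25 |
Completion: P1=14  P2=18  P3=15  P4=2  P5=25  P6=7
Turnaround (C−A): P1=6  P2=7  P3=2  P4=2  P5=19  P6=2
Waiting(P5) = turnaround − burst = 19 − 8 = 11

11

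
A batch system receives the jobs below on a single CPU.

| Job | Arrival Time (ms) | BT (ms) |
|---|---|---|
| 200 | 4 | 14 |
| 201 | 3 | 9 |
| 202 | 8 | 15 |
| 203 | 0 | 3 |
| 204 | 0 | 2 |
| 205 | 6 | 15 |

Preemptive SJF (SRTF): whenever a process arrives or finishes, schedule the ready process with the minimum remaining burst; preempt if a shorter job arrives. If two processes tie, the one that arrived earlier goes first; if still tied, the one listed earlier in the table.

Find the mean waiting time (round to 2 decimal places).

11.83

Schedule: | 204 0-2 | 203 2-5 | 201 5-14 | 200 14-28 | 205 28-43 | 202 43-58 |
Completion: 200=28  201=14  202=58  203=5  204=2  205=43
Turnaround (C−A): 200=24  201=11  202=50  203=5  204=2  205=37
Waiting times: 200=10, 201=2, 202=35, 203=2, 204=0, 205=22
Average waiting = (10+2+35+2+0+22) / 6 = 71/6 = 11.83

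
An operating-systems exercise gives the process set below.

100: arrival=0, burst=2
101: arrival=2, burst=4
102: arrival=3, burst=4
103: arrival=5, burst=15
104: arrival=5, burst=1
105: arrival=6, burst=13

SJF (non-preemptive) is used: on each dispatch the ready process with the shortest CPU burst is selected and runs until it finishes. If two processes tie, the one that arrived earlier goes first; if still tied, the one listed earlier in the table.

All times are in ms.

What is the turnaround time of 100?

Gantt: | 100 0-2 | 101 2-6 | 104 6-7 | 102 7-11 | 105 11-24 | 103 24-39 |
Completion: 100=2  101=6  102=11  103=39  104=7  105=24
Turnaround(100) = completion − arrival = 2 − 0 = 2

2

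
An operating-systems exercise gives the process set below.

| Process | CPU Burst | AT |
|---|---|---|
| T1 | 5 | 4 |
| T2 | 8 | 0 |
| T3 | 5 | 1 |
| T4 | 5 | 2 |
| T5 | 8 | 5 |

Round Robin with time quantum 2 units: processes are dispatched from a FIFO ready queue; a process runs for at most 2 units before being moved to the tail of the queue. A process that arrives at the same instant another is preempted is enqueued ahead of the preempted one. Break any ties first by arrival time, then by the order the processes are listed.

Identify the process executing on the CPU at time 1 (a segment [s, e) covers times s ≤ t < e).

Schedule: | T2 0-2 | T3 2-4 | T4 4-6 | T2 6-8 | T1 8-10 | T3 10-12 | T5 12-14 | T4 14-16 | T2 16-18 | T1 18-20 | T3 20-21 | T5 21-23 | T4 23-24 | T2 24-26 | T1 26-27 | T5 27-31 |
Completion: T1=27  T2=26  T3=21  T4=24  T5=31
Turnaround (C−A): T1=23  T2=26  T3=20  T4=22  T5=26

T2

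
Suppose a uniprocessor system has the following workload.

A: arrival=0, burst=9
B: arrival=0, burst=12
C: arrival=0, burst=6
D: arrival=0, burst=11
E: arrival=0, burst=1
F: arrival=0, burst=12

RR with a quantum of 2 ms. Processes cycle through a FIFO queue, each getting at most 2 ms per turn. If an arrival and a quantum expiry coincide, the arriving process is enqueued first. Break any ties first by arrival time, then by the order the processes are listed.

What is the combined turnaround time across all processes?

224

Schedule: | A 0-2 | B 2-4 | C 4-6 | D 6-8 | E 8-9 | F 9-11 | A 11-13 | B 13-15 | C 15-17 | D 17-19 | F 19-21 | A 21-23 | B 23-25 | C 25-27 | D 27-29 | F 29-31 | A 31-33 | B 33-35 | D 35-37 | F 37-39 | A 39-40 | B 40-42 | D 42-44 | F 44-46 | B 46-48 | D 48-49 | F 49-51 |
Completion: A=40  B=48  C=27  D=49  E=9  F=51
Turnaround (C−A): A=40  B=48  C=27  D=49  E=9  F=51
Turnaround = completion − arrival: A=40, B=48, C=27, D=49, E=9, F=51
Total turnaround = 40 + 48 + 27 + 49 + 9 + 51 = 224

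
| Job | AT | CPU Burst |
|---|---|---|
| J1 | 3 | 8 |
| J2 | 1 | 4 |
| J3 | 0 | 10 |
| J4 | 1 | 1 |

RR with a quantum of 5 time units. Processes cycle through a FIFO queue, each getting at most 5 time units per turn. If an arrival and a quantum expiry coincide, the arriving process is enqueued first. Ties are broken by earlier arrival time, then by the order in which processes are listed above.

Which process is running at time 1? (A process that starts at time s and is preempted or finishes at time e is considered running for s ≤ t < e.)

J3

Timeline: | J3 0-5 | J2 5-9 | J4 9-10 | J1 10-15 | J3 15-20 | J1 20-23 |
Completion: J1=23  J2=9  J3=20  J4=10
Turnaround (C−A): J1=20  J2=8  J3=20  J4=9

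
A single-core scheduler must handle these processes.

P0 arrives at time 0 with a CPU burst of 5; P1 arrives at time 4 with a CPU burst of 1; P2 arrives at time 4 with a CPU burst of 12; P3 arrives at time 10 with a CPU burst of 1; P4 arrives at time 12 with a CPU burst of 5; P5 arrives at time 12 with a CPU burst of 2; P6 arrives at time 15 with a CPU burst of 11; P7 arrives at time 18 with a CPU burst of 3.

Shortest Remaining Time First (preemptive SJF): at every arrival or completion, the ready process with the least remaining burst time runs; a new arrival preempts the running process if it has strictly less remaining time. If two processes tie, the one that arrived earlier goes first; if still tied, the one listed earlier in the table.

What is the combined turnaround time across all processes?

71

Gantt: | P0 0-5 | P1 5-6 | P2 6-10 | P3 10-11 | P2 11-12 | P5 12-14 | P4 14-19 | P7 19-22 | P2 22-29 | P6 29-40 |
Completion: P0=5  P1=6  P2=29  P3=11  P4=19  P5=14  P6=40  P7=22
Turnaround (C−A): P0=5  P1=2  P2=25  P3=1  P4=7  P5=2  P6=25  P7=4
Turnaround = completion − arrival: P0=5, P1=2, P2=25, P3=1, P4=7, P5=2, P6=25, P7=4
Total turnaround = 5 + 2 + 25 + 1 + 7 + 2 + 25 + 4 = 71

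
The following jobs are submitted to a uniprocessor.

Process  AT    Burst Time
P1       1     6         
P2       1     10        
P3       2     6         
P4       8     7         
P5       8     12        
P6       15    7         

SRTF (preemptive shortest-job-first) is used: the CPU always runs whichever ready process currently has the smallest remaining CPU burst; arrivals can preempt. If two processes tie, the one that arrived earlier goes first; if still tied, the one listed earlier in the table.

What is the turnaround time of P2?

36

Gantt: | idle 0-1 | P1 1-7 | P3 7-13 | P4 13-20 | P6 20-27 | P2 27-37 | P5 37-49 |
Completion: P1=7  P2=37  P3=13  P4=20  P5=49  P6=27
Turnaround(P2) = completion − arrival = 37 − 1 = 36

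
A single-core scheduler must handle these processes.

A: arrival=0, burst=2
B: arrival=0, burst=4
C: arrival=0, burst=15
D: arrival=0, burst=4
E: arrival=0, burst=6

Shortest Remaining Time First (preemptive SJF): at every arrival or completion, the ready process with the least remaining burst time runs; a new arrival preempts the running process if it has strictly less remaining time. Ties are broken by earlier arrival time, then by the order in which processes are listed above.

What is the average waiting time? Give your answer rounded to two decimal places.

Gantt: | A 0-2 | B 2-6 | D 6-10 | E 10-16 | C 16-31 |
Completion: A=2  B=6  C=31  D=10  E=16
Waiting times: A=0, B=2, C=16, D=6, E=10
Average waiting = (0+2+16+6+10) / 5 = 34/5 = 6.80

6.80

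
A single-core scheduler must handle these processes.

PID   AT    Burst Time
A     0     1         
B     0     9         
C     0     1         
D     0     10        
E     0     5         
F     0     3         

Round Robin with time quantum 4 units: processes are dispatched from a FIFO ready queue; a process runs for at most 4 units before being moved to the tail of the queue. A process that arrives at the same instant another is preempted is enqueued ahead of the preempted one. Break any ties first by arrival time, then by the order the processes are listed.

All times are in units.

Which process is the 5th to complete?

B

Timeline: | A 0-1 | B 1-5 | C 5-6 | D 6-10 | E 10-14 | F 14-17 | B 17-21 | D 21-25 | E 25-26 | B 26-27 | D 27-29 |
Completion: A=1  B=27  C=6  D=29  E=26  F=17
Turnaround (C−A): A=1  B=27  C=6  D=29  E=26  F=17
Finish order: A → C → F → E → B → D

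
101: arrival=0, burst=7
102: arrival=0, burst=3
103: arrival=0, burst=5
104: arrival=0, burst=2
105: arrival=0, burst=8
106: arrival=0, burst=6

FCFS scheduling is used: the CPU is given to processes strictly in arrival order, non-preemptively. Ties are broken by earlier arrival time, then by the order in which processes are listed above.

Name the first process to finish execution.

101

Schedule: | 101 0-7 | 102 7-10 | 103 10-15 | 104 15-17 | 105 17-25 | 106 25-31 |
Completion: 101=7  102=10  103=15  104=17  105=25  106=31
Turnaround (C−A): 101=7  102=10  103=15  104=17  105=25  106=31
Finish order: 101 → 102 → 103 → 104 → 105 → 106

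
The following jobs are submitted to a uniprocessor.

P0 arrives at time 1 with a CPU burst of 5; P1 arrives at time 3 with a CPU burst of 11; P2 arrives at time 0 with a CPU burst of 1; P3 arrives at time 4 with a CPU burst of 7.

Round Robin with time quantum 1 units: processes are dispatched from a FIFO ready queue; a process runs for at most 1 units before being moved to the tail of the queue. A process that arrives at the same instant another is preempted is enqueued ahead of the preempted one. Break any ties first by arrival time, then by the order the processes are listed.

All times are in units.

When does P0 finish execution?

11

Gantt: | P2 0-1 | P0 1-3 | P1 3-4 | P0 4-5 | P3 5-6 | P1 6-7 | P0 7-8 | P3 8-9 | P1 9-10 | P0 10-11 | P3 11-12 | P1 12-13 | P3 13-14 | P1 14-15 | P3 15-16 | P1 16-17 | P3 17-18 | P1 18-19 | P3 19-20 | P1 20-24 |
Completion: P0=11  P1=24  P2=1  P3=20
Turnaround (C−A): P0=10  P1=21  P2=1  P3=16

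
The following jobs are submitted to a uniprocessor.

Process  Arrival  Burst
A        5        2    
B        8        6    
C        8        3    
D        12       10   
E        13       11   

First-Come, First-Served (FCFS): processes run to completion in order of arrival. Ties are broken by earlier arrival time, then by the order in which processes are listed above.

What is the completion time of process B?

Timeline: | idle 0-5 | A 5-7 | idle 7-8 | B 8-14 | C 14-17 | D 17-27 | E 27-38 |
Completion: A=7  B=14  C=17  D=27  E=38
Turnaround (C−A): A=2  B=6  C=9  D=15  E=25

14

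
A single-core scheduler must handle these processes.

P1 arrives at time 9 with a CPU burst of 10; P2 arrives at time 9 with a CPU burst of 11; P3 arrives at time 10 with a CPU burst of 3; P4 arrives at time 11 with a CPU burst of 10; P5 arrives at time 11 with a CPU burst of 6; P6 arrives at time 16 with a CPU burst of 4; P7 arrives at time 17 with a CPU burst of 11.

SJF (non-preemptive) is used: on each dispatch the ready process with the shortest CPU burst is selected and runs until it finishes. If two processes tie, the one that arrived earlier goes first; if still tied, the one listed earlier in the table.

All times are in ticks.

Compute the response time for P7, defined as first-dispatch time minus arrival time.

Schedule: | idle 0-9 | P1 9-19 | P3 19-22 | P6 22-26 | P5 26-32 | P4 32-42 | P2 42-53 | P7 53-64 |
Completion: P1=19  P2=53  P3=22  P4=42  P5=32  P6=26  P7=64
Response(P7) = first start − arrival = 53 − 17 = 36

36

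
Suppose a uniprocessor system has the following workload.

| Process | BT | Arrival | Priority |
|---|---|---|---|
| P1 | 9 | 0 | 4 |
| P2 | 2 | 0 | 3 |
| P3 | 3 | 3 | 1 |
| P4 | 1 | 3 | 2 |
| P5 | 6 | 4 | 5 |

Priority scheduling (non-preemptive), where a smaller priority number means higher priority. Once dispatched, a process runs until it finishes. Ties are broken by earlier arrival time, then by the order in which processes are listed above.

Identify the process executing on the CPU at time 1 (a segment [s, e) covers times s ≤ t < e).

P2

Timeline: | P2 0-2 | P1 2-11 | P3 11-14 | P4 14-15 | P5 15-21 |
Completion: P1=11  P2=2  P3=14  P4=15  P5=21
Turnaround (C−A): P1=11  P2=2  P3=11  P4=12  P5=17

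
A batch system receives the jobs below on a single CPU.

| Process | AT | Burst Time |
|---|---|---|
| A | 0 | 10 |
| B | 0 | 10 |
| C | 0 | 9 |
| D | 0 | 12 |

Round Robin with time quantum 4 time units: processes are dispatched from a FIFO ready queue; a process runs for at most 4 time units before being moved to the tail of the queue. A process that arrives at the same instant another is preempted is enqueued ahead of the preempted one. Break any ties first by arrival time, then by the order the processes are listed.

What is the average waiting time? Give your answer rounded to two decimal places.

Gantt: | A 0-4 | B 4-8 | C 8-12 | D 12-16 | A 16-20 | B 20-24 | C 24-28 | D 28-32 | A 32-34 | B 34-36 | C 36-37 | D 37-41 |
Completion: A=34  B=36  C=37  D=41
Turnaround (C−A): A=34  B=36  C=37  D=41
Waiting times: A=24, B=26, C=28, D=29
Average waiting = (24+26+28+29) / 4 = 107/4 = 26.75

26.75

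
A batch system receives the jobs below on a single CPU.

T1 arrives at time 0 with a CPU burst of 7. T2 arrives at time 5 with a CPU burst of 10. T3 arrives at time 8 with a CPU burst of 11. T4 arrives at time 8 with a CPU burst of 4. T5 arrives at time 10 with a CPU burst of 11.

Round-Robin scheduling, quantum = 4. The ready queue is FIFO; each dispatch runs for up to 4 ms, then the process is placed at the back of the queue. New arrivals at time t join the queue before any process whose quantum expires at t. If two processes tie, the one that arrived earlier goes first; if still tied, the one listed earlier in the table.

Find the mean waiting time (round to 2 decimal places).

Schedule: | T1 0-7 | T2 7-11 | T3 11-15 | T4 15-19 | T5 19-23 | T2 23-27 | T3 27-31 | T5 31-35 | T2 35-37 | T3 37-40 | T5 40-43 |
Completion: T1=7  T2=37  T3=40  T4=19  T5=43
Turnaround (C−A): T1=7  T2=32  T3=32  T4=11  T5=33
Waiting times: T1=0, T2=22, T3=21, T4=7, T5=22
Average waiting = (0+22+21+7+22) / 5 = 72/5 = 14.40

14.40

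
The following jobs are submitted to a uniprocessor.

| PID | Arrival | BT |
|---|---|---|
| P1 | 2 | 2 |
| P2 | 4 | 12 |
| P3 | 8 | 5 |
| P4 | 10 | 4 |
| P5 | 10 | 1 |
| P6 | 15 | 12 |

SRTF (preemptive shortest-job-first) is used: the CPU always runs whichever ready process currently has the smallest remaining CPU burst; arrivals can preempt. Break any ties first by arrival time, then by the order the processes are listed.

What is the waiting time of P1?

0

Timeline: | idle 0-2 | P1 2-4 | P2 4-8 | P3 8-10 | P5 10-11 | P3 11-14 | P4 14-18 | P2 18-26 | P6 26-38 |
Completion: P1=4  P2=26  P3=14  P4=18  P5=11  P6=38
Turnaround (C−A): P1=2  P2=22  P3=6  P4=8  P5=1  P6=23
Waiting(P1) = turnaround − burst = 2 − 2 = 0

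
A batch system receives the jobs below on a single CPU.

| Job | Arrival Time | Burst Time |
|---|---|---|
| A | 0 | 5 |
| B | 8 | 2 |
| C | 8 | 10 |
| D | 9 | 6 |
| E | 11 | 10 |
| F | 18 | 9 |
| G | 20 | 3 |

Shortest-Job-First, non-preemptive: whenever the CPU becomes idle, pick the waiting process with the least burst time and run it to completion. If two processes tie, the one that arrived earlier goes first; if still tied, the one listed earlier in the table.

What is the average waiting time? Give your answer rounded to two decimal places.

Gantt: | A 0-5 | idle 5-8 | B 8-10 | D 10-16 | C 16-26 | G 26-29 | F 29-38 | E 38-48 |
Completion: A=5  B=10  C=26  D=16  E=48  F=38  G=29
Waiting times: A=0, B=0, C=8, D=1, E=27, F=11, G=6
Average waiting = (0+0+8+1+27+11+6) / 7 = 53/7 = 7.57

7.57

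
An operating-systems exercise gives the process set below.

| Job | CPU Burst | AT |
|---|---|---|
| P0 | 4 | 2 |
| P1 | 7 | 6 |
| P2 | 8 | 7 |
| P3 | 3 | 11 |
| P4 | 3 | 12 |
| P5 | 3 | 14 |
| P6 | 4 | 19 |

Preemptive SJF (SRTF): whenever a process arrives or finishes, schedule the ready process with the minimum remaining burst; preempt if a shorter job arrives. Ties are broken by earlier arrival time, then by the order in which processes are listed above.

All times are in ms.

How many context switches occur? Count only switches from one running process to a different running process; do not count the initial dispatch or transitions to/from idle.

Schedule: | idle 0-2 | P0 2-6 | P1 6-13 | P3 13-16 | P4 16-19 | P5 19-22 | P6 22-26 | P2 26-34 |
Completion: P0=6  P1=13  P2=34  P3=16  P4=19  P5=22  P6=26

6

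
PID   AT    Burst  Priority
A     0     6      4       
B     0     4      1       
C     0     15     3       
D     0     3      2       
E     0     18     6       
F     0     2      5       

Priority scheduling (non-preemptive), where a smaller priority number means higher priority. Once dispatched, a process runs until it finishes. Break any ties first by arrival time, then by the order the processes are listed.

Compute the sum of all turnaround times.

139

Timeline: | B 0-4 | D 4-7 | C 7-22 | A 22-28 | F 28-30 | E 30-48 |
Completion: A=28  B=4  C=22  D=7  E=48  F=30
Turnaround (C−A): A=28  B=4  C=22  D=7  E=48  F=30
Turnaround = completion − arrival: A=28, B=4, C=22, D=7, E=48, F=30
Total turnaround = 28 + 4 + 22 + 7 + 48 + 30 = 139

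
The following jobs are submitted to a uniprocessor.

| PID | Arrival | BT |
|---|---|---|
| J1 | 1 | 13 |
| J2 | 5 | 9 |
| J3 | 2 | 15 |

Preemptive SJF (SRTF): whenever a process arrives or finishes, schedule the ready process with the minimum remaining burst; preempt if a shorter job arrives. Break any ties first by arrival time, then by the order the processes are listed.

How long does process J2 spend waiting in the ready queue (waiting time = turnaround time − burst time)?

9

Timeline: | idle 0-1 | J1 1-14 | J2 14-23 | J3 23-38 |
Completion: J1=14  J2=23  J3=38
Turnaround (C−A): J1=13  J2=18  J3=36
Waiting(J2) = turnaround − burst = 18 − 9 = 9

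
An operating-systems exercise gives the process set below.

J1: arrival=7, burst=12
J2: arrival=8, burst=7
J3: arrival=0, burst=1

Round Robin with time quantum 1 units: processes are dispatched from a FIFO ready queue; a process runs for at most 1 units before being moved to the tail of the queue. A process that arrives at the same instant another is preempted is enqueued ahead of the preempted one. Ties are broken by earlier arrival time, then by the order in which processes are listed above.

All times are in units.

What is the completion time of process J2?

21

Timeline: | J3 0-1 | idle 1-7 | J1 7-8 | J2 8-9 | J1 9-10 | J2 10-11 | J1 11-12 | J2 12-13 | J1 13-14 | J2 14-15 | J1 15-16 | J2 16-17 | J1 17-18 | J2 18-19 | J1 19-20 | J2 20-21 | J1 21-26 |
Completion: J1=26  J2=21  J3=1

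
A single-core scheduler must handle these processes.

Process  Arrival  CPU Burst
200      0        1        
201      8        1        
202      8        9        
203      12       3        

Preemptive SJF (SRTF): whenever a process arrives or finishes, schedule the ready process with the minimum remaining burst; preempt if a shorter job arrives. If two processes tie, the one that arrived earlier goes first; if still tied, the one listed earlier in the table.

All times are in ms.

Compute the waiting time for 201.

0

Timeline: | 200 0-1 | idle 1-8 | 201 8-9 | 202 9-12 | 203 12-15 | 202 15-21 |
Completion: 200=1  201=9  202=21  203=15
Turnaround (C−A): 200=1  201=1  202=13  203=3
Waiting(201) = turnaround − burst = 1 − 1 = 0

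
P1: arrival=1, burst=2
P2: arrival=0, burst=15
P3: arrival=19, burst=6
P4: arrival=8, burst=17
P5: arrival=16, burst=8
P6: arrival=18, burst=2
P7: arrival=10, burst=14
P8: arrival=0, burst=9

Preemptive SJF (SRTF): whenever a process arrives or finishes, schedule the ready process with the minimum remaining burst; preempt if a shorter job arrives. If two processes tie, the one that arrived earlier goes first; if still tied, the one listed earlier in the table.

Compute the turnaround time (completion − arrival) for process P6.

2

Schedule: | P8 0-1 | P1 1-3 | P8 3-11 | P7 11-16 | P5 16-18 | P6 18-20 | P5 20-26 | P3 26-32 | P7 32-41 | P2 41-56 | P4 56-73 |
Completion: P1=3  P2=56  P3=32  P4=73  P5=26  P6=20  P7=41  P8=11
Turnaround (C−A): P1=2  P2=56  P3=13  P4=65  P5=10  P6=2  P7=31  P8=11
Turnaround(P6) = completion − arrival = 20 − 18 = 2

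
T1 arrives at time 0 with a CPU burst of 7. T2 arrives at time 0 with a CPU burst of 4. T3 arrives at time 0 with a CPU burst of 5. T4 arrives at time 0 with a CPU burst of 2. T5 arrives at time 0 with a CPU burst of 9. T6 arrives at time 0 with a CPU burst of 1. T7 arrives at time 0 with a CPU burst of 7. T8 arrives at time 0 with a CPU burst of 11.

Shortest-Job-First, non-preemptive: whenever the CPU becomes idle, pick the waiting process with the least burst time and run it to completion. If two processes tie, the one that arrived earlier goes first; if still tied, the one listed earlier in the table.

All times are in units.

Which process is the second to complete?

T4

Schedule: | T6 0-1 | T4 1-3 | T2 3-7 | T3 7-12 | T1 12-19 | T7 19-26 | T5 26-35 | T8 35-46 |
Completion: T1=19  T2=7  T3=12  T4=3  T5=35  T6=1  T7=26  T8=46
Turnaround (C−A): T1=19  T2=7  T3=12  T4=3  T5=35  T6=1  T7=26  T8=46
Finish order: T6 → T4 → T2 → T3 → T1 → T7 → T5 → T8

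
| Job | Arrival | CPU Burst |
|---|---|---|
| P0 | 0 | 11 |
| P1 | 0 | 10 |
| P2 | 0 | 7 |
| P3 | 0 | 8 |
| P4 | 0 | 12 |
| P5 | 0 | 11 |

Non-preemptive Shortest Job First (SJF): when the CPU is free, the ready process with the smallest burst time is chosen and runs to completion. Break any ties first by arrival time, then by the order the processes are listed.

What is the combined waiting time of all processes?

130

Gantt: | P2 0-7 | P3 7-15 | P1 15-25 | P0 25-36 | P5 36-47 | P4 47-59 |
Completion: P0=36  P1=25  P2=7  P3=15  P4=59  P5=47
Turnaround (C−A): P0=36  P1=25  P2=7  P3=15  P4=59  P5=47
Waiting = turnaround − burst: P0=25, P1=15, P2=0, P3=7, P4=47, P5=36
Total waiting = 25 + 15 + 0 + 7 + 47 + 36 = 130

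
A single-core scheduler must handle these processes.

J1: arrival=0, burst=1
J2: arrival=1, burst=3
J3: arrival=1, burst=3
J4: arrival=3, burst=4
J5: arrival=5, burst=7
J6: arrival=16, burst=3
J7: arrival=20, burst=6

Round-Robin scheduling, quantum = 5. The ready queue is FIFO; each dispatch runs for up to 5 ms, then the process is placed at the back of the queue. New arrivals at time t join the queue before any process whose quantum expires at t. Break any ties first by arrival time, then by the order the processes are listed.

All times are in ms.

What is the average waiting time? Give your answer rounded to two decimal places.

Timeline: | J1 0-1 | J2 1-4 | J3 4-7 | J4 7-11 | J5 11-16 | J6 16-19 | J5 19-21 | J7 21-27 |
Completion: J1=1  J2=4  J3=7  J4=11  J5=21  J6=19  J7=27
Turnaround (C−A): J1=1  J2=3  J3=6  J4=8  J5=16  J6=3  J7=7
Waiting times: J1=0, J2=0, J3=3, J4=4, J5=9, J6=0, J7=1
Average waiting = (0+0+3+4+9+0+1) / 7 = 17/7 = 2.43

2.43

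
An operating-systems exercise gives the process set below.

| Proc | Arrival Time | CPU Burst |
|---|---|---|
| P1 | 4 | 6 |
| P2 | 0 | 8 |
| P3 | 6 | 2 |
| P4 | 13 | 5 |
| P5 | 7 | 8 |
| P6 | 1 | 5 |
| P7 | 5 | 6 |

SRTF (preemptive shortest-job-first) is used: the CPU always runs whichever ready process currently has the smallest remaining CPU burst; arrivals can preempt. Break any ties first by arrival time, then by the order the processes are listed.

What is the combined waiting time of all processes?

68

Gantt: | P2 0-1 | P6 1-6 | P3 6-8 | P1 8-14 | P4 14-19 | P7 19-25 | P2 25-32 | P5 32-40 |
Completion: P1=14  P2=32  P3=8  P4=19  P5=40  P6=6  P7=25
Turnaround (C−A): P1=10  P2=32  P3=2  P4=6  P5=33  P6=5  P7=20
Waiting = turnaround − burst: P1=4, P2=24, P3=0, P4=1, P5=25, P6=0, P7=14
Total waiting = 4 + 24 + 0 + 1 + 25 + 0 + 14 = 68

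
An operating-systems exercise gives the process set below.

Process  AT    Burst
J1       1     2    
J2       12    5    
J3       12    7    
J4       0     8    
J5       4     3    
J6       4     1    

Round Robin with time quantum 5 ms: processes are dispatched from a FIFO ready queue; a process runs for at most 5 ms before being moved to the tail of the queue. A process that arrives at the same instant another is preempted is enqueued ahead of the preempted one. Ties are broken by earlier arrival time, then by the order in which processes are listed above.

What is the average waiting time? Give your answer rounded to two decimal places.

4.67

Timeline: | J4 0-5 | J1 5-7 | J5 7-10 | J6 10-11 | J4 11-14 | J2 14-19 | J3 19-26 |
Completion: J1=7  J2=19  J3=26  J4=14  J5=10  J6=11
Turnaround (C−A): J1=6  J2=7  J3=14  J4=14  J5=6  J6=7
Waiting times: J1=4, J2=2, J3=7, J4=6, J5=3, J6=6
Average waiting = (4+2+7+6+3+6) / 6 = 28/6 = 4.67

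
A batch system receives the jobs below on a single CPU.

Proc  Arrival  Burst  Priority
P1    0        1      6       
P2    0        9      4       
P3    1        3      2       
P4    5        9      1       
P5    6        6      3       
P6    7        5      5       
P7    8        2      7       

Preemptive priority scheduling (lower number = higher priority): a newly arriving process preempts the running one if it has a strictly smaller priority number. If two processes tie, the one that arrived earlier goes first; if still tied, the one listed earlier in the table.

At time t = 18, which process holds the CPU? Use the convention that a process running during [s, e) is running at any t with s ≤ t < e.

Gantt: | P2 0-1 | P3 1-4 | P2 4-5 | P4 5-14 | P5 14-20 | P2 20-27 | P6 27-32 | P1 32-33 | P7 33-35 |
Completion: P1=33  P2=27  P3=4  P4=14  P5=20  P6=32  P7=35

P5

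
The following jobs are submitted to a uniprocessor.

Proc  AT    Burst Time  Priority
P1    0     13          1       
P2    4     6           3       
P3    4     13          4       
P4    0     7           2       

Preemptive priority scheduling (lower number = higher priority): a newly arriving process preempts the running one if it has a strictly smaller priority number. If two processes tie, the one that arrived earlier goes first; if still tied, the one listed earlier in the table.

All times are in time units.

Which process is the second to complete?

Schedule: | P1 0-13 | P4 13-20 | P2 20-26 | P3 26-39 |
Completion: P1=13  P2=26  P3=39  P4=20
Turnaround (C−A): P1=13  P2=22  P3=35  P4=20
Finish order: P1 → P4 → P2 → P3

P4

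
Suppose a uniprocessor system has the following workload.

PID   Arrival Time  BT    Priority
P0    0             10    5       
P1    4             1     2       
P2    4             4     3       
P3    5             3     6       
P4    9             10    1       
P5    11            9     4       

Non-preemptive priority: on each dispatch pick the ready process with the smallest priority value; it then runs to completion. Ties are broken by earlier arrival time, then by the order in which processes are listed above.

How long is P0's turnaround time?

10

Schedule: | P0 0-10 | P4 10-20 | P1 20-21 | P2 21-25 | P5 25-34 | P3 34-37 |
Completion: P0=10  P1=21  P2=25  P3=37  P4=20  P5=34
Turnaround (C−A): P0=10  P1=17  P2=21  P3=32  P4=11  P5=23
Turnaround(P0) = completion − arrival = 10 − 0 = 10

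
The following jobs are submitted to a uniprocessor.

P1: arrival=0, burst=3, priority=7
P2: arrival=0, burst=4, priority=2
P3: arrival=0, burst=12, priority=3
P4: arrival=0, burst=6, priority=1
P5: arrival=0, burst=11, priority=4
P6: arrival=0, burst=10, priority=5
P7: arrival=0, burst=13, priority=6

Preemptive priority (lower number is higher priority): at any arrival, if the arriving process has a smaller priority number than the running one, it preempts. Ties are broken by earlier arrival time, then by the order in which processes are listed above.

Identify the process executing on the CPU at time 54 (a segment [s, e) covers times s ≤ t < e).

Schedule: | P4 0-6 | P2 6-10 | P3 10-22 | P5 22-33 | P6 33-43 | P7 43-56 | P1 56-59 |
Completion: P1=59  P2=10  P3=22  P4=6  P5=33  P6=43  P7=56
Turnaround (C−A): P1=59  P2=10  P3=22  P4=6  P5=33  P6=43  P7=56

P7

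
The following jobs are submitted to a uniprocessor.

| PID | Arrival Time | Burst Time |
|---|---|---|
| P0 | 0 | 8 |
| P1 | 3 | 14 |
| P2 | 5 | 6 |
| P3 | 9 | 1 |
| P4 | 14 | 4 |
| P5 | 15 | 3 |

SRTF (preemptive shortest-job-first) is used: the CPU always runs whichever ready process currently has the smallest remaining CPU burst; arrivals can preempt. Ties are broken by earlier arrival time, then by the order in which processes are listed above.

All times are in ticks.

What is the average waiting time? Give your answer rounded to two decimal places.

Gantt: | P0 0-8 | P2 8-9 | P3 9-10 | P2 10-15 | P5 15-18 | P4 18-22 | P1 22-36 |
Completion: P0=8  P1=36  P2=15  P3=10  P4=22  P5=18
Turnaround (C−A): P0=8  P1=33  P2=10  P3=1  P4=8  P5=3
Waiting times: P0=0, P1=19, P2=4, P3=0, P4=4, P5=0
Average waiting = (0+19+4+0+4+0) / 6 = 27/6 = 4.50

4.50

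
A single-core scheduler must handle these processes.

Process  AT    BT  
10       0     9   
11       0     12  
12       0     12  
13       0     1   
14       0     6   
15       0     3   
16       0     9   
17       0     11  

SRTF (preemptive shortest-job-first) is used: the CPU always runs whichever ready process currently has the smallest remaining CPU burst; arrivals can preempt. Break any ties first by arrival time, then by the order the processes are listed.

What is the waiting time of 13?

Gantt: | 13 0-1 | 15 1-4 | 14 4-10 | 10 10-19 | 16 19-28 | 17 28-39 | 11 39-51 | 12 51-63 |
Completion: 10=19  11=51  12=63  13=1  14=10  15=4  16=28  17=39
Turnaround (C−A): 10=19  11=51  12=63  13=1  14=10  15=4  16=28  17=39
Waiting(13) = turnaround − burst = 1 − 1 = 0

0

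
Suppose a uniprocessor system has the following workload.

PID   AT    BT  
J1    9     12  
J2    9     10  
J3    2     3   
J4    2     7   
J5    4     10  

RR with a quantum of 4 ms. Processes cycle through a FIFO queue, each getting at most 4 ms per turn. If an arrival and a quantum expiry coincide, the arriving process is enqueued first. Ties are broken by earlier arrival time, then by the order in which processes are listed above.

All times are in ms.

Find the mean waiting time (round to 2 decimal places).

17.00

Timeline: | idle 0-2 | J3 2-5 | J4 5-9 | J5 9-13 | J1 13-17 | J2 17-21 | J4 21-24 | J5 24-28 | J1 28-32 | J2 32-36 | J5 36-38 | J1 38-42 | J2 42-44 |
Completion: J1=42  J2=44  J3=5  J4=24  J5=38
Turnaround (C−A): J1=33  J2=35  J3=3  J4=22  J5=34
Waiting times: J1=21, J2=25, J3=0, J4=15, J5=24
Average waiting = (21+25+0+15+24) / 5 = 85/5 = 17.00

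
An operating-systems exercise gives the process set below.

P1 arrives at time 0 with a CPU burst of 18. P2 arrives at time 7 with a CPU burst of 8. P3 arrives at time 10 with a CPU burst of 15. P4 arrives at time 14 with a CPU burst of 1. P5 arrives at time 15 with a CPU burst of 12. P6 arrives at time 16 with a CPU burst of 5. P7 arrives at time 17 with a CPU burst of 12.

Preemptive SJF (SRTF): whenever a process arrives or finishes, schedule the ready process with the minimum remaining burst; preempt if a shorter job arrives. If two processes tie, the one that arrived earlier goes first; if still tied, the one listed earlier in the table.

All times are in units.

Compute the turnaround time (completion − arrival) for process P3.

61

Timeline: | P1 0-7 | P2 7-15 | P4 15-16 | P6 16-21 | P1 21-32 | P5 32-44 | P7 44-56 | P3 56-71 |
Completion: P1=32  P2=15  P3=71  P4=16  P5=44  P6=21  P7=56
Turnaround (C−A): P1=32  P2=8  P3=61  P4=2  P5=29  P6=5  P7=39
Turnaround(P3) = completion − arrival = 71 − 10 = 61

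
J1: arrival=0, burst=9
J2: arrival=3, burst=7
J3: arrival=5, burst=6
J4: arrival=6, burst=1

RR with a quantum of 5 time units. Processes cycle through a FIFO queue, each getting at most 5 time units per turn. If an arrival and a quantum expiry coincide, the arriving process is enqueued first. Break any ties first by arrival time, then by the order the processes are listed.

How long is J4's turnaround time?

Timeline: | J1 0-5 | J2 5-10 | J3 10-15 | J1 15-19 | J4 19-20 | J2 20-22 | J3 22-23 |
Completion: J1=19  J2=22  J3=23  J4=20
Turnaround (C−A): J1=19  J2=19  J3=18  J4=14
Turnaround(J4) = completion − arrival = 20 − 6 = 14

14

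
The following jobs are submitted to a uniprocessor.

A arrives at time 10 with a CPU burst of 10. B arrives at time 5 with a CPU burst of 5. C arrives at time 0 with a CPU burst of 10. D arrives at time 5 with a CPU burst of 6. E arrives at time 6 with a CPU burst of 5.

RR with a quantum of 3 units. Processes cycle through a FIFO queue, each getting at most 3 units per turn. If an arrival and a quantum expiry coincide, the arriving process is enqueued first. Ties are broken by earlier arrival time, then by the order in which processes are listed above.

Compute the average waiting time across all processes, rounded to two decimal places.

Gantt: | C 0-6 | B 6-9 | D 9-12 | E 12-15 | C 15-18 | B 18-20 | A 20-23 | D 23-26 | E 26-28 | C 28-29 | A 29-36 |
Completion: A=36  B=20  C=29  D=26  E=28
Turnaround (C−A): A=26  B=15  C=29  D=21  E=22
Waiting times: A=16, B=10, C=19, D=15, E=17
Average waiting = (16+10+19+15+17) / 5 = 77/5 = 15.40

15.40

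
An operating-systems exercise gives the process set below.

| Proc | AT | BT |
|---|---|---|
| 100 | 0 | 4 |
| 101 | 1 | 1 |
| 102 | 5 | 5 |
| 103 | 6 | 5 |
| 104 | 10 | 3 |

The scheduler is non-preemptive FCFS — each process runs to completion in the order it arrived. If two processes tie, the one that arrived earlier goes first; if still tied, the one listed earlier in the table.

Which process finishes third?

102

Timeline: | 100 0-4 | 101 4-5 | 102 5-10 | 103 10-15 | 104 15-18 |
Completion: 100=4  101=5  102=10  103=15  104=18
Finish order: 100 → 101 → 102 → 103 → 104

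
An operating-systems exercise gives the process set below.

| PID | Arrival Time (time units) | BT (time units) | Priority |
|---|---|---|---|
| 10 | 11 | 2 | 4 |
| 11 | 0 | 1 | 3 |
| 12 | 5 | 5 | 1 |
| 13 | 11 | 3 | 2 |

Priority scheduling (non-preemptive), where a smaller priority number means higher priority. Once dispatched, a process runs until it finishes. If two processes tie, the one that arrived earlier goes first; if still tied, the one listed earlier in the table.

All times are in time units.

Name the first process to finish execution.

11

Timeline: | 11 0-1 | idle 1-5 | 12 5-10 | idle 10-11 | 13 11-14 | 10 14-16 |
Completion: 10=16  11=1  12=10  13=14
Turnaround (C−A): 10=5  11=1  12=5  13=3
Finish order: 11 → 12 → 13 → 10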